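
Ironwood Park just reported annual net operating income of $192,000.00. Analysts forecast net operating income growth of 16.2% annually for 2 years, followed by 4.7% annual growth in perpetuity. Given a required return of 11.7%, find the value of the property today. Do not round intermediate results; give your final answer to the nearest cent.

$3515336.08

D_1 = 223104.00000
D_2 = 259246.84800
Terminal value at year 2: TV = D_2×(1+g_2)/(r−g_2) = 271431.44986/0.07 = 3877592.14080
P_0 = D_1/(1+r)^1 + D_2/(1+r)^2 + TV/(1+r)^2
    = 199735.00448 + 207781.62507 + 3107819.44924 = 3515336.07878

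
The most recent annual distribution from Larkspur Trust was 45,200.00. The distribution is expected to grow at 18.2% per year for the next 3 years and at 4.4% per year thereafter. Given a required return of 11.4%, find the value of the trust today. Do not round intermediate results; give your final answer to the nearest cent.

958101.36

D_1 = 53426.40000
D_2 = 63150.00480
D_3 = 74643.30567
Terminal value at year 3: TV = D_3×(1+g_2)/(r−g_2) = 77927.61112/0.07 = 1113251.58747
P_0 = D_1/(1+r)^1 + D_2/(1+r)^2 + D_3/(1+r)^3 + TV/(1+r)^3
    = 47959.06643 + 50886.54984 + 53992.73062 + 805263.01090 = 958101.35778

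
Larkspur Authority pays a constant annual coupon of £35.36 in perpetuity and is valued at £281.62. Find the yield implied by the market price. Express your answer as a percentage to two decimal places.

12.56%

P = C/r ⇒ r = C/P = £35.36/£281.62 = 0.125559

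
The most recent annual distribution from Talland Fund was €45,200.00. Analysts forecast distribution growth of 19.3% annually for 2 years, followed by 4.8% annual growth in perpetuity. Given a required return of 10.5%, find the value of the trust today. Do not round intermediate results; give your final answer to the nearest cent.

€1070167.50

D_1 = 53923.60000
D_2 = 64330.85480
Terminal value at year 2: TV = D_2×(1+g_2)/(r−g_2) = 67418.73583/0.057 = 1182784.83913
P_0 = D_1/(1+r)^1 + D_2/(1+r)^2 + TV/(1+r)^2
    = 48799.63801 + 52685.94402 + 968681.91817 = 1070167.50020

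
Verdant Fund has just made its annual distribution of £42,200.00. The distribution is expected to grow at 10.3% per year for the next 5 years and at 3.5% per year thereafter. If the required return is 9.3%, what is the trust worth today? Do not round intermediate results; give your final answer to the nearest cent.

£1004999.25

D_1 = 46546.60000
D_2 = 51340.89980
D_3 = 56629.01248
D_4 = 62461.80076
D_5 = 68895.36624
Terminal value at year 5: TV = D_5×(1+g_2)/(r−g_2) = 71306.70406/0.058 = 1229425.93210
P_0 = D_1/(1+r)^1 + D_2/(1+r)^2 + D_3/(1+r)^3 + D_4/(1+r)^4 + D_5/(1+r)^5 + TV/(1+r)^5
    = 42586.09332 + 42975.71906 + 43368.90954 + 43765.69736 + 44166.11546 + 788136.71546 = 1004999.25019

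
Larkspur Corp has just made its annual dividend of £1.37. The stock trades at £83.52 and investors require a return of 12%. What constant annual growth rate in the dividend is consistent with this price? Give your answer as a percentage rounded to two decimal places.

10.19%

P = D₀(1+g)/(r−g) ⇒ P(r−g) = D₀(1+g) ⇒ g(P+D₀) = P·r − D₀
g = (P·r − D₀)/(P + D₀) = (£83.52×0.12 − £1.37) / (£83.52 + £1.37) = 0.101925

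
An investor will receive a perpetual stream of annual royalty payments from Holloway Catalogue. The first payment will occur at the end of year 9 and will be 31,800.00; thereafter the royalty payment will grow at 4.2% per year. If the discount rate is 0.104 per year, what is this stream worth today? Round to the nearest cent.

Value at end of year 8: C₁ / (r − g) = 31,800.00 / (0.104 − 0.042) = 512,903.2258
Discount to today: PV = 512,903.2258 / (1 + 0.104)^8 = 512,903.2258 / 2.206747 = 232,425.00

232425.00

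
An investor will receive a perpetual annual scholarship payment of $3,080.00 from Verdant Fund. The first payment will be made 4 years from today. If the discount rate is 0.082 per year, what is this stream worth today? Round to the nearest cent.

$29652.07

Value at end of year 3: C / r = $3,080.00 / 0.082 = $37,560.9756
Discount to today: PV = $37,560.9756 / (1 + 0.082)^3 = $37,560.9756 / 1.266723 = $29,652.07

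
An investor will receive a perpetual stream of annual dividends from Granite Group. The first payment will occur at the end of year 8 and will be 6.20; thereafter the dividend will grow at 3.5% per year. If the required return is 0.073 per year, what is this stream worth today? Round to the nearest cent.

99.63

Value at end of year 7: C₁ / (r − g) = 6.20 / (0.073 − 0.035) = 163.1579
Discount to today: PV = 163.1579 / (1 + 0.073)^7 = 163.1579 / 1.637563 = 99.63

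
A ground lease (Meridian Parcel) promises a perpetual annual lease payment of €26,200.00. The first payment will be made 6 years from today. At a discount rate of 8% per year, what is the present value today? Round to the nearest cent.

Value at end of year 5: C / r = €26,200.00 / 0.08 = €327,500.0000
Discount to today: PV = €327,500.0000 / (1 + 0.08)^5 = €327,500.0000 / 1.469328 = €222,891.00

€222891.00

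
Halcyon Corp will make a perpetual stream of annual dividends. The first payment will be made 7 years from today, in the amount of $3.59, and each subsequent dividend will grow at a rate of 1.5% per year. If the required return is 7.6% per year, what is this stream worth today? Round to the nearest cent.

Value at end of year 6: C₁ / (r − g) = $3.59 / (0.076 − 0.015) = $58.8525
Discount to today: PV = $58.8525 / (1 + 0.076)^6 = $58.8525 / 1.551935 = $37.92

$37.92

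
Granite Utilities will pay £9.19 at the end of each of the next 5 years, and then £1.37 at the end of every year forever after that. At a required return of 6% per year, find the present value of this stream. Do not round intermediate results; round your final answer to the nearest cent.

PV of 5-year annuity: £9.19 × [1 − (1+0.06)^−5] / 0.06 = 38.71162
Perpetuity value at year 5: £1.37 / 0.06 = 22.83333
PV of perpetuity: 22.83333 / (1+0.06)^5 = 17.06239
Total PV = 38.71162 + 17.06239 = 55.77402

£55.77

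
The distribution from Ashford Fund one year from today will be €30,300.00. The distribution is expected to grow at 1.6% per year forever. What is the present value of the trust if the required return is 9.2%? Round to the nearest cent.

Growing perpetuity: P = D₁ / (r − g) = €30,300.0000 / (0.092 − 0.016) = €398,684.21

€398684.21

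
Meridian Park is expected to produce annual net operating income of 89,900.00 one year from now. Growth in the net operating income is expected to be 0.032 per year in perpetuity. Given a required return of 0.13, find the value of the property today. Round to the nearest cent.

Growing perpetuity: P = D₁ / (r − g) = 89,900.0000 / (0.13 − 0.032) = 917,346.94

917346.94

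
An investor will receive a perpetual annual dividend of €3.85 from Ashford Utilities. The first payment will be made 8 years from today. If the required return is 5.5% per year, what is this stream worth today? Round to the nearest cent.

€48.12

Value at end of year 7: C / r = €3.85 / 0.055 = €70.0000
Discount to today: PV = €70.0000 / (1 + 0.055)^7 = €70.0000 / 1.454679 = €48.12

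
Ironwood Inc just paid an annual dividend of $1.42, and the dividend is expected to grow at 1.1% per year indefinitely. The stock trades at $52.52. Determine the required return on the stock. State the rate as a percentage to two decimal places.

3.83%

D₁ = $1.42 × 1.011 = $1.4356
P = D₁/(r − g) ⇒ r = D₁/P + g = $1.4356/$52.52 + 0.011 = 0.027335 + 0.011 = 0.038335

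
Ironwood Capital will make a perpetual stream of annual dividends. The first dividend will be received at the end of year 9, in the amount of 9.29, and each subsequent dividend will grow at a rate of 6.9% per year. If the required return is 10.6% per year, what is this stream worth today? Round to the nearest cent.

Value at end of year 8: C₁ / (r − g) = 9.29 / (0.106 − 0.069) = 251.0811
Discount to today: PV = 251.0811 / (1 + 0.106)^8 = 251.0811 / 2.238933 = 112.14

112.14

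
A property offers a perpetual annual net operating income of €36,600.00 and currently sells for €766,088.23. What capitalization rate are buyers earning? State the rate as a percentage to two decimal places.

P = C/r ⇒ r = C/P = €36,600.00/€766,088.23 = 0.047775

4.78%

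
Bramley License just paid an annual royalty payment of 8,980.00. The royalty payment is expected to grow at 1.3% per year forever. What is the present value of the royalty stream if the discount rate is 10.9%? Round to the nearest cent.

D₁ = D₀ × (1 + g) = 8,980.00 × 1.013 = 9,096.7400
Growing perpetuity: P = D₁ / (r − g) = 9,096.7400 / (0.109 − 0.013) = 94,757.71

94757.71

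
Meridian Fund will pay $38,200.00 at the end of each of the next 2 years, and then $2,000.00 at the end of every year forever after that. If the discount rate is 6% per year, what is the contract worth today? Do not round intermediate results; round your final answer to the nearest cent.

PV of 2-year annuity: $38,200.00 × [1 − (1+0.06)^−2] / 0.06 = 70035.59986
Perpetuity value at year 2: $2,000.00 / 0.06 = 33333.33333
PV of perpetuity: 33333.33333 / (1+0.06)^2 = 29666.54800
Total PV = 70035.59986 + 29666.54800 = 99702.14786

$99702.15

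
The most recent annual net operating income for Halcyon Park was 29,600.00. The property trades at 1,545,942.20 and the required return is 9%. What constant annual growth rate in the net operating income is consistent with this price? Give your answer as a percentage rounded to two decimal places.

P = D₀(1+g)/(r−g) ⇒ P(r−g) = D₀(1+g) ⇒ g(P+D₀) = P·r − D₀
g = (P·r − D₀)/(P + D₀) = (1,545,942.20×0.09 − 29,600.00) / (1,545,942.20 + 29,600.00) = 0.069522

6.95%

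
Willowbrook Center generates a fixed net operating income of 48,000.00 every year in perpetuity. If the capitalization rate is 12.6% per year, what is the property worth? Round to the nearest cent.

Level perpetuity: PV = C / r = 48,000.00 / 0.126 = 380,952.38

380952.38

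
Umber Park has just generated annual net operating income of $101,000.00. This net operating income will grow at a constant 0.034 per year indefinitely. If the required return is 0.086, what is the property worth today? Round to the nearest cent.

$2008346.15

D₁ = D₀ × (1 + g) = $101,000.00 × 1.034 = $104,434.0000
Growing perpetuity: P = D₁ / (r − g) = $104,434.0000 / (0.086 − 0.034) = $2,008,346.15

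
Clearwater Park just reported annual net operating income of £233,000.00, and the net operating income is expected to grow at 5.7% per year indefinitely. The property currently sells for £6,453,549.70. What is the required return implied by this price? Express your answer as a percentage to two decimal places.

D₁ = £233,000.00 × 1.057 = £246,281.0000
P = D₁/(r − g) ⇒ r = D₁/P + g = £246,281.0000/£6,453,549.70 + 0.057 = 0.038162 + 0.057 = 0.095162

9.52%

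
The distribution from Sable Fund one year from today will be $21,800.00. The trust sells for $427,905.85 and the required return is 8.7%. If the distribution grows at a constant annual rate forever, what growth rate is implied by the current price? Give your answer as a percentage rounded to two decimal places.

3.61%

P = D₁/(r−g) ⇒ g = r − D₁/P = 0.087 − $21,800.00/$427,905.85 = 0.036054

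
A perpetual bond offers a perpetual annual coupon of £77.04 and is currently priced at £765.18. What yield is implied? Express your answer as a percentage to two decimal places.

10.07%

P = C/r ⇒ r = C/P = £77.04/£765.18 = 0.100682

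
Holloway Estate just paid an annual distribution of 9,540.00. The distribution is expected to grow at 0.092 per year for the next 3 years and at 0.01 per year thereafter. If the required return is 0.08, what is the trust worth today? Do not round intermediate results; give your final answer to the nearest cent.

171548.75

D_1 = 10417.68000
D_2 = 11376.10656
D_3 = 12422.70836
Terminal value at year 3: TV = D_3×(1+g_2)/(r−g_2) = 12546.93545/0.07 = 179241.93496
P_0 = D_1/(1+r)^1 + D_2/(1+r)^2 + D_3/(1+r)^3 + TV/(1+r)^3
    = 9646.00000 + 9753.17778 + 9861.54642 + 142288.02691 = 171548.75111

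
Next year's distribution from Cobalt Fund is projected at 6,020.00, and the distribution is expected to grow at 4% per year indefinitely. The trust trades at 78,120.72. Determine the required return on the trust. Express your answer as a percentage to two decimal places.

P = D₁/(r − g) ⇒ r = D₁/P + g = 6,020.0000/78,120.72 + 0.04 = 0.077060 + 0.04 = 0.117060

11.71%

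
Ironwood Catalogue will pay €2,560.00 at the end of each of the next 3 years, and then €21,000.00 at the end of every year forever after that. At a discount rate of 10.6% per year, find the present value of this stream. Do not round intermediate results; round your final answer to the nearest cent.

PV of 3-year annuity: €2,560.00 × [1 − (1+0.106)^−3] / 0.106 = 6299.68982
Perpetuity value at year 3: €21,000.00 / 0.106 = 198113.20755
PV of perpetuity: 198113.20755 / (1+0.106)^3 = 146436.06448
Total PV = 6299.68982 + 146436.06448 = 152735.75430

€152735.75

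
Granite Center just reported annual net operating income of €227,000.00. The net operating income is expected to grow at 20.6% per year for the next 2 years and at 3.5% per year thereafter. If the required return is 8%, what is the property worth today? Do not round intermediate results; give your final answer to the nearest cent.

€7046836.67

D_1 = 273762.00000
D_2 = 330156.97200
Terminal value at year 2: TV = D_2×(1+g_2)/(r−g_2) = 341712.46602/0.045 = 7593610.35600
P_0 = D_1/(1+r)^1 + D_2/(1+r)^2 + TV/(1+r)^2
    = 253483.33333 + 283056.38889 + 6510296.94444 = 7046836.66667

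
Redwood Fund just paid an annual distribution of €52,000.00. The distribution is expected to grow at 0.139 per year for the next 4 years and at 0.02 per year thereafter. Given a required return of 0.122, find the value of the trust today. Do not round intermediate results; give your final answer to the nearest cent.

D_1 = 59228.00000
D_2 = 67460.69200
D_3 = 76837.72819
D_4 = 87518.17241
Terminal value at year 4: TV = D_4×(1+g_2)/(r−g_2) = 89268.53585/0.102 = 875181.72406
P_0 = D_1/(1+r)^1 + D_2/(1+r)^2 + D_3/(1+r)^3 + D_4/(1+r)^4 + TV/(1+r)^4
    = 52787.87879 + 53587.69513 + 54399.62991 + 55223.86672 + 552238.66725 = 768237.73780

€768237.74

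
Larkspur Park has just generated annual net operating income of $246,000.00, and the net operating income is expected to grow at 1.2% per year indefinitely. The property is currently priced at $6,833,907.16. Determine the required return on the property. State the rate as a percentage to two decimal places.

D₁ = $246,000.00 × 1.012 = $248,952.0000
P = D₁/(r − g) ⇒ r = D₁/P + g = $248,952.0000/$6,833,907.16 + 0.012 = 0.036429 + 0.012 = 0.048429

4.84%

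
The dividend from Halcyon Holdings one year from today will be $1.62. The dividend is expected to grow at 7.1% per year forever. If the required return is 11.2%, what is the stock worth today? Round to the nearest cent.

$39.51

Growing perpetuity: P = D₁ / (r − g) = $1.6200 / (0.112 − 0.071) = $39.51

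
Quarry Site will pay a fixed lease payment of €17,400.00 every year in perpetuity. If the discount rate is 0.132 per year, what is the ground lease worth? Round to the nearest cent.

€131818.18

Level perpetuity: PV = C / r = €17,400.00 / 0.132 = €131,818.18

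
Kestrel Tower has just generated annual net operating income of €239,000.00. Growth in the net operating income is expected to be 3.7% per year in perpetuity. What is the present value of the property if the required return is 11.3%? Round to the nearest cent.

D₁ = D₀ × (1 + g) = €239,000.00 × 1.037 = €247,843.0000
Growing perpetuity: P = D₁ / (r − g) = €247,843.0000 / (0.113 − 0.037) = €3,261,092.11

€3261092.11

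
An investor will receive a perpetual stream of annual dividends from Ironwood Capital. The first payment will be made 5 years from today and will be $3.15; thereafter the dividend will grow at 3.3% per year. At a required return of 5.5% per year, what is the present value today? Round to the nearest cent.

Value at end of year 4: C₁ / (r − g) = $3.15 / (0.055 − 0.033) = $143.1818
Discount to today: PV = $143.1818 / (1 + 0.055)^4 = $143.1818 / 1.238825 = $115.58

$115.58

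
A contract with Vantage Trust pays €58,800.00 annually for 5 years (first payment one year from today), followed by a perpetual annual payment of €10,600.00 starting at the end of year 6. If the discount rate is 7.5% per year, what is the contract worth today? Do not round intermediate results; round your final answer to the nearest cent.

€336344.99

PV of 5-year annuity: €58,800.00 × [1 − (1+0.075)^−5] / 0.075 = 237898.03224
Perpetuity value at year 5: €10,600.00 / 0.075 = 141333.33333
PV of perpetuity: 141333.33333 / (1+0.075)^5 = 98446.95337
Total PV = 237898.03224 + 98446.95337 = 336344.98561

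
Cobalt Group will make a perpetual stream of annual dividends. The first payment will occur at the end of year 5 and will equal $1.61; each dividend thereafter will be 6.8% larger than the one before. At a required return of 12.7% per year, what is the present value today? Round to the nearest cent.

Value at end of year 4: C₁ / (r − g) = $1.61 / (0.127 − 0.068) = $27.2881
Discount to today: PV = $27.2881 / (1 + 0.127)^4 = $27.2881 / 1.613228 = $16.92

$16.92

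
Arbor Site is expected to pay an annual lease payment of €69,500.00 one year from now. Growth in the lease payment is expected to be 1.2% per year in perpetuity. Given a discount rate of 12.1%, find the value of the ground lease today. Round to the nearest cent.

Growing perpetuity: P = D₁ / (r − g) = €69,500.0000 / (0.121 − 0.012) = €637,614.68

€637614.68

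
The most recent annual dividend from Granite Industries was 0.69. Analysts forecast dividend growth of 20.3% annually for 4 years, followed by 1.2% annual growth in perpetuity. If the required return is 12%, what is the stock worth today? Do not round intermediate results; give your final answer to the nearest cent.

11.92

D_1 = 0.83007
D_2 = 0.99857
D_3 = 1.20128
D_4 = 1.44515
Terminal value at year 4: TV = D_4×(1+g_2)/(r−g_2) = 1.46249/0.108 = 13.54155
P_0 = D_1/(1+r)^1 + D_2/(1+r)^2 + D_3/(1+r)^3 + D_4/(1+r)^4 + TV/(1+r)^4
    = 0.74113 + 0.79606 + 0.85505 + 0.91842 + 8.60590 = 11.91656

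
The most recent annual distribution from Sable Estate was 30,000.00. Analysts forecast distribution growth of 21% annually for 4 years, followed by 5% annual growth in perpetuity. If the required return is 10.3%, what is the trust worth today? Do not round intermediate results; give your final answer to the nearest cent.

D_1 = 36300.00000
D_2 = 43923.00000
D_3 = 53146.83000
D_4 = 64307.66430
Terminal value at year 4: TV = D_4×(1+g_2)/(r−g_2) = 67523.04751/0.053 = 1274019.76443
P_0 = D_1/(1+r)^1 + D_2/(1+r)^2 + D_3/(1+r)^3 + D_4/(1+r)^4 + TV/(1+r)^4
    = 32910.24479 + 36102.80706 + 39605.07393 + 43447.08926 + 860744.22128 = 1012809.43633

1012809.44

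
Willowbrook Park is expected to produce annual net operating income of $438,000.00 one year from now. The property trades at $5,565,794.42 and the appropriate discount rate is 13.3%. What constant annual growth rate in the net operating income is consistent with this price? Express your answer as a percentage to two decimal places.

5.43%

P = D₁/(r−g) ⇒ g = r − D₁/P = 0.133 − $438,000.00/$5,565,794.42 = 0.054305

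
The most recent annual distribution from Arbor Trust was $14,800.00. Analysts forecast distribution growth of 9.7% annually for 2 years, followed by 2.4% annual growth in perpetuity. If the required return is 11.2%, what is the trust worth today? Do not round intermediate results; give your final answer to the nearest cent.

D_1 = 16235.60000
D_2 = 17810.45320
Terminal value at year 2: TV = D_2×(1+g_2)/(r−g_2) = 18237.90408/0.088 = 207248.90996
P_0 = D_1/(1+r)^1 + D_2/(1+r)^2 + TV/(1+r)^2
    = 14600.35971 + 14403.41241 + 167603.34445 = 196607.11658

$196607.12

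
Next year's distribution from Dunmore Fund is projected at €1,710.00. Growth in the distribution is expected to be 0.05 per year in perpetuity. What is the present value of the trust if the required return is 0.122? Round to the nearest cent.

€23750.00

Growing perpetuity: P = D₁ / (r − g) = €1,710.0000 / (0.122 − 0.05) = €23,750.00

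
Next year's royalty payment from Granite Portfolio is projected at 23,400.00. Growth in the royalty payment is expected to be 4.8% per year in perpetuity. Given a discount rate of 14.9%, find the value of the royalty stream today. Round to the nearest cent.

Growing perpetuity: P = D₁ / (r − g) = 23,400.0000 / (0.149 − 0.048) = 231,683.17

231683.17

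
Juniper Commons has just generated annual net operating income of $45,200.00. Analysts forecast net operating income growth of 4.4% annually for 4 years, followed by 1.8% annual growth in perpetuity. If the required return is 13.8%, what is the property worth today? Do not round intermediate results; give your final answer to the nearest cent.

D_1 = 47188.80000
D_2 = 49265.10720
D_3 = 51432.77192
D_4 = 53695.81388
Terminal value at year 4: TV = D_4×(1+g_2)/(r−g_2) = 54662.33853/0.12 = 455519.48776
P_0 = D_1/(1+r)^1 + D_2/(1+r)^2 + D_3/(1+r)^3 + D_4/(1+r)^4 + TV/(1+r)^4
    = 41466.43234 + 38041.26130 + 34899.01300 + 32016.31773 + 271605.09540 = 418028.11977

$418028.12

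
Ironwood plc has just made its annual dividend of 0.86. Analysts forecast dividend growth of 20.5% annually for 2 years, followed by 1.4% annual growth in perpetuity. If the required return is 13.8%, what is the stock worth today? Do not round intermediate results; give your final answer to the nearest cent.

9.76

D_1 = 1.03630
D_2 = 1.24874
Terminal value at year 2: TV = D_2×(1+g_2)/(r−g_2) = 1.26622/0.124 = 10.21148
P_0 = D_1/(1+r)^1 + D_2/(1+r)^2 + TV/(1+r)^2
    = 0.91063 + 0.96425 + 7.88505 = 9.75993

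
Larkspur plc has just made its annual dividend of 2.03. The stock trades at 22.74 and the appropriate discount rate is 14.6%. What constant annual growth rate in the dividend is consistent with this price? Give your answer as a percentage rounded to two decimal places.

P = D₀(1+g)/(r−g) ⇒ P(r−g) = D₀(1+g) ⇒ g(P+D₀) = P·r − D₀
g = (P·r − D₀)/(P + D₀) = (22.74×0.146 − 2.03) / (22.74 + 2.03) = 0.052081

5.21%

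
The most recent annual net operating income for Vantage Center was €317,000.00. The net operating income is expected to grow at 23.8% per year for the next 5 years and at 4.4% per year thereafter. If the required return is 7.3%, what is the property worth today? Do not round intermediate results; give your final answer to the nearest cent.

€25817272.15

D_1 = 392446.00000
D_2 = 485848.14800
D_3 = 601480.00722
D_4 = 744632.24894
D_5 = 921854.72419
Terminal value at year 5: TV = D_5×(1+g_2)/(r−g_2) = 962416.33206/0.029 = 33186770.07091
P_0 = D_1/(1+r)^1 + D_2/(1+r)^2 + D_3/(1+r)^3 + D_4/(1+r)^4 + D_5/(1+r)^5 + TV/(1+r)^5
    = 365746.50513 + 421988.97796 + 486880.10690 + 561749.83443 + 648132.61419 + 23332774.11095 = 25817272.14956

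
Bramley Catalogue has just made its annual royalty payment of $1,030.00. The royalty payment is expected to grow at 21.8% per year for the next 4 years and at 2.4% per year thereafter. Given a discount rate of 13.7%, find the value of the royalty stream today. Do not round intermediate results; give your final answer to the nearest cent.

D_1 = 1254.54000
D_2 = 1528.02972
D_3 = 1861.14020
D_4 = 2266.86876
Terminal value at year 4: TV = D_4×(1+g_2)/(r−g_2) = 2321.27361/0.113 = 20542.24436
P_0 = D_1/(1+r)^1 + D_2/(1+r)^2 + D_3/(1+r)^3 + D_4/(1+r)^4 + TV/(1+r)^4
    = 1103.37731 + 1181.98202 + 1266.18655 + 1356.38981 + 12291.53246 = 17199.46815

$17199.47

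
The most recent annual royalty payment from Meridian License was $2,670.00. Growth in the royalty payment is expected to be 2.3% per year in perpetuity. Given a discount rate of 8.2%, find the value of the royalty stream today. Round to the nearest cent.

$46295.08

D₁ = D₀ × (1 + g) = $2,670.00 × 1.023 = $2,731.4100
Growing perpetuity: P = D₁ / (r − g) = $2,731.4100 / (0.082 − 0.023) = $46,295.08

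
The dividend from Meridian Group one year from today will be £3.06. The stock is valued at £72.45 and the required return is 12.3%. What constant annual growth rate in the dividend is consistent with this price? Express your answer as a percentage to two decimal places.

P = D₁/(r−g) ⇒ g = r − D₁/P = 0.123 − £3.06/£72.45 = 0.080764

8.08%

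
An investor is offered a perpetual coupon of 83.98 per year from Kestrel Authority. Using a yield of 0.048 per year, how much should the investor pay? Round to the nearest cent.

1749.58

Level perpetuity: PV = C / r = 83.98 / 0.048 = 1,749.58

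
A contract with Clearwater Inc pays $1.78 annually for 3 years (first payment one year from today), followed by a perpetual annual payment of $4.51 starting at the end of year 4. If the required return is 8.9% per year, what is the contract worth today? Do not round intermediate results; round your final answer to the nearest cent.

$43.75

PV of 3-year annuity: $1.78 × [1 − (1+0.089)^−3] / 0.089 = 4.51375
Perpetuity value at year 3: $4.51 / 0.089 = 50.67416
PV of perpetuity: 50.67416 / (1+0.089)^3 = 39.23764
Total PV = 4.51375 + 39.23764 = 43.75139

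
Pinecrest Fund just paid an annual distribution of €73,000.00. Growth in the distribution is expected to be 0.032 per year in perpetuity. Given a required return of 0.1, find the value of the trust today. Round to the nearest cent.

D₁ = D₀ × (1 + g) = €73,000.00 × 1.032 = €75,336.0000
Growing perpetuity: P = D₁ / (r − g) = €75,336.0000 / (0.1 − 0.032) = €1,107,882.35

€1107882.35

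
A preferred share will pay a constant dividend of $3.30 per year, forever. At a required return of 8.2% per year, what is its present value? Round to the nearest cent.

$40.24

Level perpetuity: PV = C / r = $3.30 / 0.082 = $40.24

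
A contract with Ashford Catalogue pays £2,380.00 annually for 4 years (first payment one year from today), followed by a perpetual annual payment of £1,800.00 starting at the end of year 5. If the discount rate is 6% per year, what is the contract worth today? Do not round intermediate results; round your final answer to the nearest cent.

PV of 4-year annuity: £2,380.00 × [1 − (1+0.06)^−4] / 0.06 = 8246.95136
Perpetuity value at year 4: £1,800.00 / 0.06 = 30000.00000
PV of perpetuity: 30000.00000 / (1+0.06)^4 = 23762.80990
Total PV = 8246.95136 + 23762.80990 = 32009.76126

£32009.76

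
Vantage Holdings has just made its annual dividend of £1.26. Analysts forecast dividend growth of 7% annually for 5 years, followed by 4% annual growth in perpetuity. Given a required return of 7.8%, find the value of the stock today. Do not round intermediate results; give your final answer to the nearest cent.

£39.38

D_1 = 1.34820
D_2 = 1.44257
D_3 = 1.54355
D_4 = 1.65160
D_5 = 1.76722
Terminal value at year 5: TV = D_5×(1+g_2)/(r−g_2) = 1.83790/0.038 = 48.36589
P_0 = D_1/(1+r)^1 + D_2/(1+r)^2 + D_3/(1+r)^3 + D_4/(1+r)^4 + D_5/(1+r)^5 + TV/(1+r)^5
    = 1.25065 + 1.24137 + 1.23216 + 1.22301 + 1.21394 + 33.22350 = 39.38462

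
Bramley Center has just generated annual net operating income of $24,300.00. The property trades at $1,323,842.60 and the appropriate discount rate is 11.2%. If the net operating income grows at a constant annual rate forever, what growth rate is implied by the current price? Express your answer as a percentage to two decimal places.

9.20%

P = D₀(1+g)/(r−g) ⇒ P(r−g) = D₀(1+g) ⇒ g(P+D₀) = P·r − D₀
g = (P·r − D₀)/(P + D₀) = ($1,323,842.60×0.112 − $24,300.00) / ($1,323,842.60 + $24,300.00) = 0.091956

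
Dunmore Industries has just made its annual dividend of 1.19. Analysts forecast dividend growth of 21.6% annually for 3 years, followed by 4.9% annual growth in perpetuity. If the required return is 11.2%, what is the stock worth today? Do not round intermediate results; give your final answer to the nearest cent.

30.19

D_1 = 1.44704
D_2 = 1.75960
D_3 = 2.13967
Terminal value at year 3: TV = D_3×(1+g_2)/(r−g_2) = 2.24452/0.063 = 35.62728
P_0 = D_1/(1+r)^1 + D_2/(1+r)^2 + D_3/(1+r)^3 + TV/(1+r)^3
    = 1.30129 + 1.42300 + 1.55609 + 25.91005 = 30.19043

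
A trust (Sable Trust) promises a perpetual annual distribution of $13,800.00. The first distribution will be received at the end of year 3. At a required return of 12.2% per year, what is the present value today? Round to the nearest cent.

Value at end of year 2: C / r = $13,800.00 / 0.122 = $113,114.7541
Discount to today: PV = $113,114.7541 / (1 + 0.122)^2 = $113,114.7541 / 1.258884 = $89,853.20

$89853.20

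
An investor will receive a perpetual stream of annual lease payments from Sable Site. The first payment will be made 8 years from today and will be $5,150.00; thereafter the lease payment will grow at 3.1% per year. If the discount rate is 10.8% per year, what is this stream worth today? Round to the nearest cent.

Value at end of year 7: C₁ / (r − g) = $5,150.00 / (0.108 − 0.031) = $66,883.1169
Discount to today: PV = $66,883.1169 / (1 + 0.108)^7 = $66,883.1169 / 2.050115 = $32,624.07

$32624.07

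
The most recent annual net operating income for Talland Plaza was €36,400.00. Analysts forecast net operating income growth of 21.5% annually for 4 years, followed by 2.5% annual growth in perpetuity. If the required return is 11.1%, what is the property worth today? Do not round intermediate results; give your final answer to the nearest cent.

D_1 = 44226.00000
D_2 = 53734.59000
D_3 = 65287.52685
D_4 = 79324.34512
Terminal value at year 4: TV = D_4×(1+g_2)/(r−g_2) = 81307.45375/0.086 = 945435.50873
P_0 = D_1/(1+r)^1 + D_2/(1+r)^2 + D_3/(1+r)^3 + D_4/(1+r)^4 + TV/(1+r)^4
    = 39807.38074 + 43533.72421 + 47608.88831 + 52065.52592 + 620548.41942 = 803563.93860

€803563.94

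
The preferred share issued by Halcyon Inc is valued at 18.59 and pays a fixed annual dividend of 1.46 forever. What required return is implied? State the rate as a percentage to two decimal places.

7.85%

P = C/r ⇒ r = C/P = 1.46/18.59 = 0.078537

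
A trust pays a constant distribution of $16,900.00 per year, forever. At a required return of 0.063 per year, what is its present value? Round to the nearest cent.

$268253.97

Level perpetuity: PV = C / r = $16,900.00 / 0.063 = $268,253.97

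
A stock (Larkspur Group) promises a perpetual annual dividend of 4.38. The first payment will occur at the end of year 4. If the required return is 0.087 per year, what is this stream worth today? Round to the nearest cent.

Value at end of year 3: C / r = 4.38 / 0.087 = 50.3448
Discount to today: PV = 50.3448 / (1 + 0.087)^3 = 50.3448 / 1.284366 = 39.20

39.20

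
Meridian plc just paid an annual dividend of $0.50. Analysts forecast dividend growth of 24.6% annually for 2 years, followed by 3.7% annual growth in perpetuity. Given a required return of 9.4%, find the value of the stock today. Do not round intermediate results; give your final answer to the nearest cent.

$13.02

D_1 = 0.62300
D_2 = 0.77626
Terminal value at year 2: TV = D_2×(1+g_2)/(r−g_2) = 0.80498/0.057 = 14.12245
P_0 = D_1/(1+r)^1 + D_2/(1+r)^2 + TV/(1+r)^2
    = 0.56947 + 0.64859 + 11.79982 = 13.01788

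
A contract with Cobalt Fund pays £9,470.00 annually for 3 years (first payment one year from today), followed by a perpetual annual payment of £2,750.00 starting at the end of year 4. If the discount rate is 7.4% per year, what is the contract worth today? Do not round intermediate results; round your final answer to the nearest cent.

£54669.47

PV of 3-year annuity: £9,470.00 × [1 − (1+0.074)^−3] / 0.074 = 24671.76140
Perpetuity value at year 3: £2,750.00 / 0.074 = 37162.16216
PV of perpetuity: 37162.16216 / (1+0.074)^3 = 29997.71191
Total PV = 24671.76140 + 29997.71191 = 54669.47332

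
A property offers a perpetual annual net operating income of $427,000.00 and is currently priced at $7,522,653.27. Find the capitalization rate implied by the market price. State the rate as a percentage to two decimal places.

P = C/r ⇒ r = C/P = $427,000.00/$7,522,653.27 = 0.056762

5.68%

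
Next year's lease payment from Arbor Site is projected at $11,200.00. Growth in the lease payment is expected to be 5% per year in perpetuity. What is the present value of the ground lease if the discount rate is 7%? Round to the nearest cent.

Growing perpetuity: P = D₁ / (r − g) = $11,200.0000 / (0.07 − 0.05) = $560,000.00

$560000.00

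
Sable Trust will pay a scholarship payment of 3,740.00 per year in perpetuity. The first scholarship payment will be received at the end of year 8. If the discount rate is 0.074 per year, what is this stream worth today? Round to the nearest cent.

30662.67

Value at end of year 7: C / r = 3,740.00 / 0.074 = 50,540.5405
Discount to today: PV = 50,540.5405 / (1 + 0.074)^7 = 50,540.5405 / 1.648276 = 30,662.67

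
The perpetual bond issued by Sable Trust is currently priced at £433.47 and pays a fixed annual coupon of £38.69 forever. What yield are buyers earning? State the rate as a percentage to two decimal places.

8.93%

P = C/r ⇒ r = C/P = £38.69/£433.47 = 0.089256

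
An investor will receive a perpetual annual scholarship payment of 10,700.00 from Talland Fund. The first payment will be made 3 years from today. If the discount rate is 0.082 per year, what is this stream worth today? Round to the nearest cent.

Value at end of year 2: C / r = 10,700.00 / 0.082 = 130,487.8049
Discount to today: PV = 130,487.8049 / (1 + 0.082)^2 = 130,487.8049 / 1.170724 = 111,459.07

111459.07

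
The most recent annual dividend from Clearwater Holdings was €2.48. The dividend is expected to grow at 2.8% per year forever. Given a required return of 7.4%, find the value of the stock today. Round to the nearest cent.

D₁ = D₀ × (1 + g) = €2.48 × 1.028 = €2.5494
Growing perpetuity: P = D₁ / (r − g) = €2.5494 / (0.074 − 0.028) = €55.42

€55.42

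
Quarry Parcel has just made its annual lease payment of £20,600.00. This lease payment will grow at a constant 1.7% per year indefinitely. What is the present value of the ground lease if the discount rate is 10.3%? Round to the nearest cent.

£243606.98

D₁ = D₀ × (1 + g) = £20,600.00 × 1.017 = £20,950.2000
Growing perpetuity: P = D₁ / (r − g) = £20,950.2000 / (0.103 − 0.017) = £243,606.98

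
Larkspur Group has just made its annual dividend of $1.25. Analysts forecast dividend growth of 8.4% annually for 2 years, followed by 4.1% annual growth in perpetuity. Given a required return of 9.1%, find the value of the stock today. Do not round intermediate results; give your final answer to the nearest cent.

$28.17

D_1 = 1.35500
D_2 = 1.46882
Terminal value at year 2: TV = D_2×(1+g_2)/(r−g_2) = 1.52904/0.05 = 30.58083
P_0 = D_1/(1+r)^1 + D_2/(1+r)^2 + TV/(1+r)^2
    = 1.24198 + 1.23401 + 25.69211 = 28.16810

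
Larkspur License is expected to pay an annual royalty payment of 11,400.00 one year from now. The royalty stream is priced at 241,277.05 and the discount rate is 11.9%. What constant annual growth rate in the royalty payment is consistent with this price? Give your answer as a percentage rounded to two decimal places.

P = D₁/(r−g) ⇒ g = r − D₁/P = 0.119 − 11,400.00/241,277.05 = 0.071751

7.18%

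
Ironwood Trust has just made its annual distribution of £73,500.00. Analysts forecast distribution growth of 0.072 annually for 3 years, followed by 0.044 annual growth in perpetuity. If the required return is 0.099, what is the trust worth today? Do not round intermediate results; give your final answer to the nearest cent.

£1504682.92

D_1 = 78792.00000
D_2 = 84465.02400
D_3 = 90546.50573
Terminal value at year 3: TV = D_3×(1+g_2)/(r−g_2) = 94530.55198/0.055 = 1718737.30873
P_0 = D_1/(1+r)^1 + D_2/(1+r)^2 + D_3/(1+r)^3 + TV/(1+r)^3
    = 71694.26752 + 69932.89789 + 68214.80121 + 1294840.95395 = 1504682.92057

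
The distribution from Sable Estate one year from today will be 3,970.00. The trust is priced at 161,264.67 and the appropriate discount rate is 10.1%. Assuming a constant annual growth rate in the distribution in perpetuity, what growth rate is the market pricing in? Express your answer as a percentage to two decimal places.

P = D₁/(r−g) ⇒ g = r − D₁/P = 0.101 − 3,970.00/161,264.67 = 0.076382

7.64%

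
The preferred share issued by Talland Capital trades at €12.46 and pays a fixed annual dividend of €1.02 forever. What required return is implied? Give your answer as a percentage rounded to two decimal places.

P = C/r ⇒ r = C/P = €1.02/€12.46 = 0.081862

8.19%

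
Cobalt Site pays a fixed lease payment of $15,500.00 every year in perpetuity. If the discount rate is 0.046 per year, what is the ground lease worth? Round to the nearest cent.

Level perpetuity: PV = C / r = $15,500.00 / 0.046 = $336,956.52

$336956.52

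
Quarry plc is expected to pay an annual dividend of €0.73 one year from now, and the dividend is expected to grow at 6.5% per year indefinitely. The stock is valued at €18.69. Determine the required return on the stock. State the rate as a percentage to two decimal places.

P = D₁/(r − g) ⇒ r = D₁/P + g = €0.7300/€18.69 + 0.065 = 0.039058 + 0.065 = 0.104058

10.41%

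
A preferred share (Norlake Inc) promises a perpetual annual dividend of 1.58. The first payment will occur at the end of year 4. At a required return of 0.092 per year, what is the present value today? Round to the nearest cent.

13.19

Value at end of year 3: C / r = 1.58 / 0.092 = 17.1739
Discount to today: PV = 17.1739 / (1 + 0.092)^3 = 17.1739 / 1.302171 = 13.19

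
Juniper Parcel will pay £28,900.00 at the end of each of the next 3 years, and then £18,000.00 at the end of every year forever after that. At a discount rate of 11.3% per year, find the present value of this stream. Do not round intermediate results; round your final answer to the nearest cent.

£185790.16

PV of 3-year annuity: £28,900.00 × [1 − (1+0.113)^−3] / 0.113 = 70256.48692
Perpetuity value at year 3: £18,000.00 / 0.113 = 159292.03540
PV of perpetuity: 159292.03540 / (1+0.113)^3 = 115533.66984
Total PV = 70256.48692 + 115533.66984 = 185790.15676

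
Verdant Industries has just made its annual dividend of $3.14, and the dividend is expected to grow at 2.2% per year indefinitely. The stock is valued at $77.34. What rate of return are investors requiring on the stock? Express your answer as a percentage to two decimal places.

D₁ = $3.14 × 1.022 = $3.2091
P = D₁/(r − g) ⇒ r = D₁/P + g = $3.2091/$77.34 + 0.022 = 0.041493 + 0.022 = 0.063493

6.35%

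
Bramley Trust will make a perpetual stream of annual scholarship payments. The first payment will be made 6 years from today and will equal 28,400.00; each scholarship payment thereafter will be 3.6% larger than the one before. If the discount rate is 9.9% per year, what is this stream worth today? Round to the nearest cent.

Value at end of year 5: C₁ / (r − g) = 28,400.00 / (0.099 − 0.036) = 450,793.6508
Discount to today: PV = 450,793.6508 / (1 + 0.099)^5 = 450,793.6508 / 1.603203 = 281,183.17

281183.17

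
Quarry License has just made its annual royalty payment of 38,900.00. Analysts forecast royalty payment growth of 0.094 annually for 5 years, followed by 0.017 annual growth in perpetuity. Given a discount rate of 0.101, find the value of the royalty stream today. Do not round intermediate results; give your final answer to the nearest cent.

D_1 = 42556.60000
D_2 = 46556.92040
D_3 = 50933.27092
D_4 = 55720.99838
D_5 = 60958.77223
Terminal value at year 5: TV = D_5×(1+g_2)/(r−g_2) = 61995.07136/0.084 = 738036.56381
P_0 = D_1/(1+r)^1 + D_2/(1+r)^2 + D_3/(1+r)^3 + D_4/(1+r)^4 + D_5/(1+r)^5 + TV/(1+r)^5
    = 38652.67938 + 38406.93119 + 38162.74544 + 37920.11218 + 37679.02155 + 456185.29658 = 647006.78632

647006.79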